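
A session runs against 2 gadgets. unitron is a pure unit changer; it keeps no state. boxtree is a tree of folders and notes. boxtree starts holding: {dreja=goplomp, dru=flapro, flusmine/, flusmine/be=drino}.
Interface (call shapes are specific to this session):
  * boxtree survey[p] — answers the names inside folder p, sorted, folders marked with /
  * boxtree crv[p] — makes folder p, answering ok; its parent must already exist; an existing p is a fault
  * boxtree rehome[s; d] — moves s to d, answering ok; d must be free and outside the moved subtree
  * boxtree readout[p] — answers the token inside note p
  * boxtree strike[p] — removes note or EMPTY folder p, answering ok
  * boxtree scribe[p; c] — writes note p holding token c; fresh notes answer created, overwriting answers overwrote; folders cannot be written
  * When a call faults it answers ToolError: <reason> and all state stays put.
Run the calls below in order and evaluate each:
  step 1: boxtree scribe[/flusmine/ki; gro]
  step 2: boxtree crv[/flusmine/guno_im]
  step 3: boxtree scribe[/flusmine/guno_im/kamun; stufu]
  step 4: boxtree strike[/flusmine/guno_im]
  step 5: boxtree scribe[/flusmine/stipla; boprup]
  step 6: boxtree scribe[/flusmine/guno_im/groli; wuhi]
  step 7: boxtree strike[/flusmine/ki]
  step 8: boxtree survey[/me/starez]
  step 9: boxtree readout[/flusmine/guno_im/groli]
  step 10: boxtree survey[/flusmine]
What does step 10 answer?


Now I run boxtree scribe on p='/flusmine/ki', c='gro', giving created.
I try boxtree crv on p='/flusmine/guno_im', and get ok.
Now I run boxtree scribe on p='/flusmine/guno_im/kamun', c='stufu', → created.
I try boxtree strike on p='/flusmine/guno_im', and see ToolError: not empty.
Now I run boxtree scribe on p='/flusmine/stipla', c='boprup', yielding created.
I use boxtree scribe on p='/flusmine/guno_im/groli', c='wuhi', which returns created.
I invoke boxtree strike on p='/flusmine/ki', → ok.
Calling boxtree survey on p='/me/starez', which returns ToolError: not found.
Next I call boxtree readout on p='/flusmine/guno_im/groli': wuhi.
Now I run boxtree survey on p='/flusmine', and see [be, guno_im/, stipla].

Answer: [be, guno_im/, stipla]


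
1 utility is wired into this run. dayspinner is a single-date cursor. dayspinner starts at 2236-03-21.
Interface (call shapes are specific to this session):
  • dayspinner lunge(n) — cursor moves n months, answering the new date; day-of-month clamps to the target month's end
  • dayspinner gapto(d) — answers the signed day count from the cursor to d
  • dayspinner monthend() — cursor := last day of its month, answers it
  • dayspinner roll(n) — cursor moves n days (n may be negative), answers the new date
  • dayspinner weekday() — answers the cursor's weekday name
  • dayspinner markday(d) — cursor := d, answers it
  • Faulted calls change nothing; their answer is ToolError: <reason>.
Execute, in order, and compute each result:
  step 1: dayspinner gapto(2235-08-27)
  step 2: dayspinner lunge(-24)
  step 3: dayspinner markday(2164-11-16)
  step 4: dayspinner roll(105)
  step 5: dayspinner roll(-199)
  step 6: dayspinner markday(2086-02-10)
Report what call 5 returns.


Then dayspinner gapto with 2235-08-27, → -207.
Then dayspinner lunge with -24: 2234-03-21.
I call dayspinner markday with 2164-11-16, giving 2164-11-16.
I run dayspinner roll with 105, which returns 2165-03-01.
I call dayspinner roll with -199, yielding 2164-08-14.
I call dayspinner markday with 2086-02-10, — result: 2086-02-10.

Answer: 2164-08-14


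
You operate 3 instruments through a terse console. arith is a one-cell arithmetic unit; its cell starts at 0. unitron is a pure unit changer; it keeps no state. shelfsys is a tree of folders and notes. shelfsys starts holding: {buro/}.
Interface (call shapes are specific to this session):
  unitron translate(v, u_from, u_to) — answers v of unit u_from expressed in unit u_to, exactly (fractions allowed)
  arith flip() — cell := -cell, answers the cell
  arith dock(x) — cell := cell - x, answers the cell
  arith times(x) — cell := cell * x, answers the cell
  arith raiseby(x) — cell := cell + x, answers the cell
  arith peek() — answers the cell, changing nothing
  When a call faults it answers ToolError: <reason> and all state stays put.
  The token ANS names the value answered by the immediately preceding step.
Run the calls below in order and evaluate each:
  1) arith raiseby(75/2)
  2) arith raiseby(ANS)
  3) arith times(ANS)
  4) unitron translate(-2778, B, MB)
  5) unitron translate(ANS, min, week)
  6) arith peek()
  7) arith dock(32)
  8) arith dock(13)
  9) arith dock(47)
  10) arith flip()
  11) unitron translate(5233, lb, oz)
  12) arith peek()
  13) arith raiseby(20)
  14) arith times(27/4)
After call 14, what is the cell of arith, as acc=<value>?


% 1. arith raiseby(x=75/2) -> 75/2
% 2. arith raiseby(x=ANS) -> 75
% 3. arith times(x=ANS) -> 5625
% 4. unitron translate(v=-2778, u_from=B, u_to=MB) -> -1389/500000
% 5. unitron translate(v=ANS, u_from=min, u_to=week) -> -463/1680000000
% 6. arith peek() -> 5625
% 7. arith dock(x=32) -> 5593
% 8. arith dock(x=13) -> 5580
% 9. arith dock(x=47) -> 5533
% 10. arith flip() -> -5533
% 11. unitron translate(v=5233, u_from=lb, u_to=oz) -> 83728
% 12. arith peek() -> -5533
% 13. arith raiseby(x=20) -> -5513
% 14. arith times(x=27/4) -> -148851/4

Answer: acc=-148851/4


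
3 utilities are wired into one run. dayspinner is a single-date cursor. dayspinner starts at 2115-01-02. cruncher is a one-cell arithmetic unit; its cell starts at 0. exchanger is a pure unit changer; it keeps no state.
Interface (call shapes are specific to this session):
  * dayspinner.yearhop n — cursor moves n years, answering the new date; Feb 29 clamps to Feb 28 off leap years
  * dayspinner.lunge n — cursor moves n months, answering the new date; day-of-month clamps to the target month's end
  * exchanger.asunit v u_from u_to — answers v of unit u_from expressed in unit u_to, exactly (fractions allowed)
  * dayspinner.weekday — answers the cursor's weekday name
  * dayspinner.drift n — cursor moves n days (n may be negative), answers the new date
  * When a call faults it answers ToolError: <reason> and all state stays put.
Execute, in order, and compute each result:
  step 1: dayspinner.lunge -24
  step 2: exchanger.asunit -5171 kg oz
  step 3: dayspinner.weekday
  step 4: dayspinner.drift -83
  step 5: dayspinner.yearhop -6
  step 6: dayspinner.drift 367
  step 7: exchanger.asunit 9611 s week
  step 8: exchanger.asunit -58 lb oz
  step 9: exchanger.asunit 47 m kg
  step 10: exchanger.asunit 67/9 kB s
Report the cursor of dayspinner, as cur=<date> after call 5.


;; 1. dayspinner.lunge(n→-24) : 2113-01-02
;; 2. exchanger.asunit(v→-5171, u_from→kg, u_to→oz) : -8273600000000/45359237
;; 3. dayspinner.weekday() : Monday
;; 4. dayspinner.drift(n→-83) : 2112-10-11
;; 5. dayspinner.yearhop(n→-6) : 2106-10-11
;; 6. dayspinner.drift(n→367) : 2107-10-13
;; 7. exchanger.asunit(v→9611, u_from→s, u_to→week) : 1373/86400
;; 8. exchanger.asunit(v→-58, u_from→lb, u_to→oz) : -928
;; 9. exchanger.asunit(v→47, u_from→m, u_to→kg) : ToolError: incompatible units
;; 10. exchanger.asunit(v→67/9, u_from→kB, u_to→s) : ToolError: incompatible units

Answer: cur=2106-10-11


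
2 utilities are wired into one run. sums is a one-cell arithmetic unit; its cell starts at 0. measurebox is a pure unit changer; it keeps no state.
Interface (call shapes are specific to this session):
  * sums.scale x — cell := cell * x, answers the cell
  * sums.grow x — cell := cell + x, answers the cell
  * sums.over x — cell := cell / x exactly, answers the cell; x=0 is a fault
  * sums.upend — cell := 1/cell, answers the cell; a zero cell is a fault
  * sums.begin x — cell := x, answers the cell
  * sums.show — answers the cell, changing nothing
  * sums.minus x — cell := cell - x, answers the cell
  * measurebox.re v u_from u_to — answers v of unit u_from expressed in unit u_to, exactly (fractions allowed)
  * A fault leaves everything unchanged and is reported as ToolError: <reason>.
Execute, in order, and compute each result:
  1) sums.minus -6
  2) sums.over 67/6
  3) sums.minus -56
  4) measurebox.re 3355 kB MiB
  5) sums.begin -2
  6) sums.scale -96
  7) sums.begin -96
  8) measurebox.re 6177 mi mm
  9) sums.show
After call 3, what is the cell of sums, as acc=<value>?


Answer: acc=3788/67

Derivation:
-- 1. sums.minus(x: -6) => 6
-- 2. sums.over(x: 67/6) => 36/67
-- 3. sums.minus(x: -56) => 3788/67
-- 4. measurebox.re(v: 3355, u_from: kB, u_to: MiB) => 419375/131072
-- 5. sums.begin(x: -2) => -2
-- 6. sums.scale(x: -96) => 192
-- 7. sums.begin(x: -96) => -96
-- 8. measurebox.re(v: 6177, u_from: mi, u_to: mm) => 9940917888
-- 9. sums.show() => -96


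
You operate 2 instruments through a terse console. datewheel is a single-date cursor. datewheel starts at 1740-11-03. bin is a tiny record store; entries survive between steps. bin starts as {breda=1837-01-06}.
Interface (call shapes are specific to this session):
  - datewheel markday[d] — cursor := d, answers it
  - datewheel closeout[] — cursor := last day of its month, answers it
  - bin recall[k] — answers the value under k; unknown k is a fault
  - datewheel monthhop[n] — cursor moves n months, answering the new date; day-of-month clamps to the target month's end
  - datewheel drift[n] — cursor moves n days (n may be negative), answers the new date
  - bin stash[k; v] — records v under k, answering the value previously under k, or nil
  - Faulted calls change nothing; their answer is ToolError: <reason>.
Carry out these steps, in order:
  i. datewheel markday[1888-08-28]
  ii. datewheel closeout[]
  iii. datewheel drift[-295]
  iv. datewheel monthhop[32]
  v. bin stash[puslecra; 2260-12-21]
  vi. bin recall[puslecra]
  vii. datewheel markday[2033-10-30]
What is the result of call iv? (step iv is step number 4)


~$ datewheel markday d: 1888-08-28
:: 1888-08-28
~$ datewheel closeout
:: 1888-08-31
~$ datewheel drift n: -295
:: 1887-11-10
~$ datewheel monthhop n: 32
:: 1890-07-10
~$ bin stash k: puslecra v: 2260-12-21
:: nil
~$ bin recall k: puslecra
:: 2260-12-21
~$ datewheel markday d: 2033-10-30
:: 2033-10-30

Answer: 1890-07-10


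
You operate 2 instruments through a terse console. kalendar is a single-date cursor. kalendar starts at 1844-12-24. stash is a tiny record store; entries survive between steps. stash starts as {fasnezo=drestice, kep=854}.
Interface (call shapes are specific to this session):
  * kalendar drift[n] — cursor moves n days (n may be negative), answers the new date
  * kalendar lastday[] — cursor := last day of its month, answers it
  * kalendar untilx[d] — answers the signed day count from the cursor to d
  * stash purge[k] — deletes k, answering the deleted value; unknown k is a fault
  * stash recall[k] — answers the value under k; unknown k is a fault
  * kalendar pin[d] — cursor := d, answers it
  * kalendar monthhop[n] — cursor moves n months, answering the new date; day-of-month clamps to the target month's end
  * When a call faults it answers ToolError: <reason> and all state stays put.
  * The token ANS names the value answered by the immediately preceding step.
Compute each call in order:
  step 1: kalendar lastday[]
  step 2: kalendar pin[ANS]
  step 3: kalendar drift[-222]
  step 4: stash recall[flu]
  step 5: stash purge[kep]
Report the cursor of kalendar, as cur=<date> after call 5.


Answer: cur=1844-05-23

Derivation:
Act: kalendar lastday[]
Obs: 1844-12-31
Act: kalendar pin[ANS]
Obs: 1844-12-31
Act: kalendar drift[-222]
Obs: 1844-05-23
Act: stash recall[flu]
Obs: ToolError: no such key flu
Act: stash purge[kep]
Obs: 854


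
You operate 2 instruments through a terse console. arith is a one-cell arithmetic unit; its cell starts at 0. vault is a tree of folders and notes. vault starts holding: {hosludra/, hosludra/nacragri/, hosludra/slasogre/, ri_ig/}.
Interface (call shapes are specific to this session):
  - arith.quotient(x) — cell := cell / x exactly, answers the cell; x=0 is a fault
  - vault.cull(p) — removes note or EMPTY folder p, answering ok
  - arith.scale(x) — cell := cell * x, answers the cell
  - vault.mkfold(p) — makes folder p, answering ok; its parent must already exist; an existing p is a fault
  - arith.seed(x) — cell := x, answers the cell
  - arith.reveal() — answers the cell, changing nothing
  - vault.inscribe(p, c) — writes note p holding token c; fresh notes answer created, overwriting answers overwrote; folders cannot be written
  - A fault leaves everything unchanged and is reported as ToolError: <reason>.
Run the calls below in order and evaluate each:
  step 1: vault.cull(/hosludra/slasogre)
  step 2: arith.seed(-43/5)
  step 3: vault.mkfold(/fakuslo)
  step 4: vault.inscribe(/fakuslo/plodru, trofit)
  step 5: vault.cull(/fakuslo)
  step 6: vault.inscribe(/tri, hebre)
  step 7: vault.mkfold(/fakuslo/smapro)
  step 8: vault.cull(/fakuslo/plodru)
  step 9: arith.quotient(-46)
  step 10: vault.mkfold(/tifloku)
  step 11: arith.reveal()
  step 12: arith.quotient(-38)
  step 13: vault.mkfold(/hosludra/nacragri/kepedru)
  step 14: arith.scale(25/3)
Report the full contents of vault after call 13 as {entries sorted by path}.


Answer: {fakuslo/, fakuslo/smapro/, hosludra/, hosludra/nacragri/, hosludra/nacragri/kepedru/, ri_ig/, tifloku/, tri=hebre}

Derivation:
! 1. vault.cull(p=/hosludra/slasogre) : ok
! 2. arith.seed(x=-43/5) : -43/5
! 3. vault.mkfold(p=/fakuslo) : ok
! 4. vault.inscribe(p=/fakuslo/plodru, c=trofit) : created
! 5. vault.cull(p=/fakuslo) : ToolError: not empty
! 6. vault.inscribe(p=/tri, c=hebre) : created
! 7. vault.mkfold(p=/fakuslo/smapro) : ok
! 8. vault.cull(p=/fakuslo/plodru) : ok
! 9. arith.quotient(x=-46) : 43/230
! 10. vault.mkfold(p=/tifloku) : ok
! 11. arith.reveal() : 43/230
! 12. arith.quotient(x=-38) : -43/8740
! 13. vault.mkfold(p=/hosludra/nacragri/kepedru) : ok
! 14. arith.scale(x=25/3) : -215/5244


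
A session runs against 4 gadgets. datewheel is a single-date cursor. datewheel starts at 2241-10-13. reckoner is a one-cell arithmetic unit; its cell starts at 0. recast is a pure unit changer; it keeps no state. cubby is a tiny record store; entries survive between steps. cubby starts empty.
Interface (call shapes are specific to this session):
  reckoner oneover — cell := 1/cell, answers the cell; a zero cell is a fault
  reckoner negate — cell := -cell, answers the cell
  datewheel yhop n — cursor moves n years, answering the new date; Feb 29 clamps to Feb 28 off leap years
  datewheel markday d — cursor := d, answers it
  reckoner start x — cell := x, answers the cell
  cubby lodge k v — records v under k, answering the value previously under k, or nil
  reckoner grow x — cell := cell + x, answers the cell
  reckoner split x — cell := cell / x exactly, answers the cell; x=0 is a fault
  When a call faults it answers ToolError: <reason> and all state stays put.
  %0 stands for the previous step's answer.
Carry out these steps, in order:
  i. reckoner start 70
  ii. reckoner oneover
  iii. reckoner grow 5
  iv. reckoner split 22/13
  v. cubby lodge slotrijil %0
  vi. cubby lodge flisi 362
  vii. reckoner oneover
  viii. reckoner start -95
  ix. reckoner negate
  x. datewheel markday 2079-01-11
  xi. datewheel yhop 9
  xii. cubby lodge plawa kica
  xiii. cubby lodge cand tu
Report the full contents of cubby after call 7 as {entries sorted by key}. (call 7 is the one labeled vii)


Answer: {flisi=362, slotrijil=4563/1540}

Derivation:
Invoking reckoner start(x='70'), giving 70.
Using reckoner oneover(): 1/70.
I invoke reckoner grow(x='5'), and see 351/70.
I invoke reckoner split(x='22/13'), yielding 4563/1540.
Invoking cubby lodge(k='slotrijil', v='%0'): nil.
Then cubby lodge(k='flisi', v='362'), and get nil.
Then reckoner oneover, yielding 1540/4563.
Calling reckoner start(x='-95'), and get -95.
Using reckoner negate, giving 95.
Next I call datewheel markday(d='2079-01-11'), → 2079-01-11.
I try datewheel yhop(n='9'), which returns 2088-01-11.
Next I call cubby lodge(k='plawa', v='kica'), which returns nil.
Next I call cubby lodge(k='cand', v='tu'), and see nil.


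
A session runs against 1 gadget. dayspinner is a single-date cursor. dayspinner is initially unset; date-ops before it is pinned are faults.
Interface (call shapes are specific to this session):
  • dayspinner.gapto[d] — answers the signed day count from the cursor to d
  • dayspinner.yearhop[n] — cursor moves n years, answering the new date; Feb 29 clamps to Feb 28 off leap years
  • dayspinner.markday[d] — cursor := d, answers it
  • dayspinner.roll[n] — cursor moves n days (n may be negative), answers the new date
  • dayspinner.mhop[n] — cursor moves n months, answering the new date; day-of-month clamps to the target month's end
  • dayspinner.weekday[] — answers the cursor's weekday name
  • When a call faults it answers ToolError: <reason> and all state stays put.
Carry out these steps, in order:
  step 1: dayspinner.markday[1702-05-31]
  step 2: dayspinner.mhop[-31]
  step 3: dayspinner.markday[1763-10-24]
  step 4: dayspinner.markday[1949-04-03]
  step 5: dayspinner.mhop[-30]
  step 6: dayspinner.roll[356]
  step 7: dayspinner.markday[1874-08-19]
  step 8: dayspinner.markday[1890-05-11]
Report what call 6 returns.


Answer: 1947-09-24

Derivation:
Do: markday[d='1702-05-31']
See: 1702-05-31
Do: mhop[n='-31']
See: 1699-10-31
Do: markday[d='1763-10-24']
See: 1763-10-24
Do: markday[d='1949-04-03']
See: 1949-04-03
Do: mhop[n='-30']
See: 1946-10-03
Do: roll[n='356']
See: 1947-09-24
Do: markday[d='1874-08-19']
See: 1874-08-19
Do: markday[d='1890-05-11']
See: 1890-05-11


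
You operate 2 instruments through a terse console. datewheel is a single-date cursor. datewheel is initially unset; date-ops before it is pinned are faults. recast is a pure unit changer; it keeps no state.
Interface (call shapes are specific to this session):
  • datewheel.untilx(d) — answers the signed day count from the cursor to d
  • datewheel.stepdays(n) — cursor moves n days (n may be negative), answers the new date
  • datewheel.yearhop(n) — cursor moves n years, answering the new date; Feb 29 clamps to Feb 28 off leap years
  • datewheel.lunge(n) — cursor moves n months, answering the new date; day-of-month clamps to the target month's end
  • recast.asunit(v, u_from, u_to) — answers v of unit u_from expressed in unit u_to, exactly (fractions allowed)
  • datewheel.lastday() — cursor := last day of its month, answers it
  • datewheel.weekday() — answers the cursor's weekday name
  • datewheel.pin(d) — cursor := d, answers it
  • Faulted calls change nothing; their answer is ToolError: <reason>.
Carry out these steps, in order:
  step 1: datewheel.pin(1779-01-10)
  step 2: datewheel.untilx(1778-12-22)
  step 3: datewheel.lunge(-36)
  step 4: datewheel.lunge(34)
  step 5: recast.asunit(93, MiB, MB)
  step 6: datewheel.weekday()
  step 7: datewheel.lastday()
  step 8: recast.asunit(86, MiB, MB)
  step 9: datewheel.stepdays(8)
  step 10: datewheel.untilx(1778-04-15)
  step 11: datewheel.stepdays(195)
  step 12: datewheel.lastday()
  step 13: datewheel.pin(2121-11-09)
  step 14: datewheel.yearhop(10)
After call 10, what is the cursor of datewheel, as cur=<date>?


Answer: cur=1778-12-08

Derivation:
>> datewheel.pin(d=1779-01-10)
<< 1779-01-10
>> datewheel.untilx(d=1778-12-22)
<< -19
>> datewheel.lunge(n=-36)
<< 1776-01-10
>> datewheel.lunge(n=34)
<< 1778-11-10
>> recast.asunit(v=93, u_from=MiB, u_to=MB)
<< 1523712/15625
>> datewheel.weekday()
<< Tuesday
>> datewheel.lastday()
<< 1778-11-30
>> recast.asunit(v=86, u_from=MiB, u_to=MB)
<< 1409024/15625
>> datewheel.stepdays(n=8)
<< 1778-12-08
>> datewheel.untilx(d=1778-04-15)
<< -237
>> datewheel.stepdays(n=195)
<< 1779-06-21
>> datewheel.lastday()
<< 1779-06-30
>> datewheel.pin(d=2121-11-09)
<< 2121-11-09
>> datewheel.yearhop(n=10)
<< 2131-11-09


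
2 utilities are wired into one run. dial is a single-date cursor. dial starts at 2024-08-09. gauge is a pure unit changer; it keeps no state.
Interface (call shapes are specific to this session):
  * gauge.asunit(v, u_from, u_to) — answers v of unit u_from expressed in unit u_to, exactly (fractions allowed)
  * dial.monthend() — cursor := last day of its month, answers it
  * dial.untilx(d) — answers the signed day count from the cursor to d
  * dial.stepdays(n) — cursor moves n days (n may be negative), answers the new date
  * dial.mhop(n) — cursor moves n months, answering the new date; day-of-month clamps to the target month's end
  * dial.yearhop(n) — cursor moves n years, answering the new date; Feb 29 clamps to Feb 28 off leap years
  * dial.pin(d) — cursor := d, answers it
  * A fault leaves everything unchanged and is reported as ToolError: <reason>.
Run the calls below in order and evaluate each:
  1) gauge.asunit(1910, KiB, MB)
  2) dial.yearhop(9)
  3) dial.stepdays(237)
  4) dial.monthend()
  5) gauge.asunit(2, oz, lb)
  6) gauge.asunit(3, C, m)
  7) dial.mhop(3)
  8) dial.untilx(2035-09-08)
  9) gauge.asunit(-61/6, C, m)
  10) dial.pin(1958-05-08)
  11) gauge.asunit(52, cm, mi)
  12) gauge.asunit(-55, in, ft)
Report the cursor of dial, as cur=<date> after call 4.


% gauge.asunit v: 1910 u_from: KiB u_to: MB
  6112/3125
% dial.yearhop n: 9
  2033-08-09
% dial.stepdays n: 237
  2034-04-03
% dial.monthend
  2034-04-30
% gauge.asunit v: 2 u_from: oz u_to: lb
  1/8
% gauge.asunit v: 3 u_from: C u_to: m
  ToolError: incompatible units
% dial.mhop n: 3
  2034-07-30
% dial.untilx d: 2035-09-08
  405
% gauge.asunit v: -61/6 u_from: C u_to: m
  ToolError: incompatible units
% dial.pin d: 1958-05-08
  1958-05-08
% gauge.asunit v: 52 u_from: cm u_to: mi
  65/201168
% gauge.asunit v: -55 u_from: in u_to: ft
  -55/12

Answer: cur=2034-04-30


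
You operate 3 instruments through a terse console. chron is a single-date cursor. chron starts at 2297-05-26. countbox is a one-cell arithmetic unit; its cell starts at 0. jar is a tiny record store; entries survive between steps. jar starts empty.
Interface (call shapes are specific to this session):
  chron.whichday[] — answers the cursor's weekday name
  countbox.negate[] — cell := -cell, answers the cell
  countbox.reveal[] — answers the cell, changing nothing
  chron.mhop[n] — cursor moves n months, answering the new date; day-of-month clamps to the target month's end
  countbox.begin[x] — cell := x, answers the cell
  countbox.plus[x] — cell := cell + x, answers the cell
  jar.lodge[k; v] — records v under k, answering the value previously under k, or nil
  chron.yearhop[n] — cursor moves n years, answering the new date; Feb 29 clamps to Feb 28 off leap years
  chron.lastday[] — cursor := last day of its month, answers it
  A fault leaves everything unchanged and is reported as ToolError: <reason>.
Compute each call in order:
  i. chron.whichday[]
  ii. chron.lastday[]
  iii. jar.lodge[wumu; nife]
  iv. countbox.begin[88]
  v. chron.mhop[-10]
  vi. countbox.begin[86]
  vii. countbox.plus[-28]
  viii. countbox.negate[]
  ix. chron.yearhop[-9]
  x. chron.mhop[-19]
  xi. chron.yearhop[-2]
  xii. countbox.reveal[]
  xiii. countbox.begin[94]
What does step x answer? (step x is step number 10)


Do: chron.whichday[]
See: Wednesday
Do: chron.lastday[]
See: 2297-05-31
Do: jar.lodge[k=wumu; v=nife]
See: nil
Do: countbox.begin[x=88]
See: 88
Do: chron.mhop[n=-10]
See: 2296-07-31
Do: countbox.begin[x=86]
See: 86
Do: countbox.plus[x=-28]
See: 58
Do: countbox.negate[]
See: -58
Do: chron.yearhop[n=-9]
See: 2287-07-31
Do: chron.mhop[n=-19]
See: 2285-12-31
Do: chron.yearhop[n=-2]
See: 2283-12-31
Do: countbox.reveal[]
See: -58
Do: countbox.begin[x=94]
See: 94

Answer: 2285-12-31


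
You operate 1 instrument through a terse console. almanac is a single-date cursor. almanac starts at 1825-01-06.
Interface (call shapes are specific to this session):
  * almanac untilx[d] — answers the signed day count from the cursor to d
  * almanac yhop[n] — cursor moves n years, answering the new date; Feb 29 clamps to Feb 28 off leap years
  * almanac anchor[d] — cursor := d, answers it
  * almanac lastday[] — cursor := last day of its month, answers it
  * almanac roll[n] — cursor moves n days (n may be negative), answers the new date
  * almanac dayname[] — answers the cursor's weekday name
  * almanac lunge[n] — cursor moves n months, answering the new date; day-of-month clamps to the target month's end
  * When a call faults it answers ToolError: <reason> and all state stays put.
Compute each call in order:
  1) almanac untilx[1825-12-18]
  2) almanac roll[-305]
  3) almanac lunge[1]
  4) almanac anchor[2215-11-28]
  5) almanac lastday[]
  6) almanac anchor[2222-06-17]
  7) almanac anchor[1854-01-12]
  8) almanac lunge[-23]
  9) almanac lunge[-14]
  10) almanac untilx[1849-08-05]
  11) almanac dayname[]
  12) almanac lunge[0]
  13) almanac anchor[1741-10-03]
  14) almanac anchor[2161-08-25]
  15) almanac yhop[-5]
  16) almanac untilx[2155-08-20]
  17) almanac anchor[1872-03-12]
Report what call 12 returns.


·→ almanac untilx(1825-12-18)
·← 346
·→ almanac roll(-305)
·← 1824-03-07
·→ almanac lunge(1)
·← 1824-04-07
·→ almanac anchor(2215-11-28)
·← 2215-11-28
·→ almanac lastday()
·← 2215-11-30
·→ almanac anchor(2222-06-17)
·← 2222-06-17
·→ almanac anchor(1854-01-12)
·← 1854-01-12
·→ almanac lunge(-23)
·← 1852-02-12
·→ almanac lunge(-14)
·← 1850-12-12
·→ almanac untilx(1849-08-05)
·← -494
·→ almanac dayname()
·← Thursday
·→ almanac lunge(0)
·← 1850-12-12
·→ almanac anchor(1741-10-03)
·← 1741-10-03
·→ almanac anchor(2161-08-25)
·← 2161-08-25
·→ almanac yhop(-5)
·← 2156-08-25
·→ almanac untilx(2155-08-20)
·← -371
·→ almanac anchor(1872-03-12)
·← 1872-03-12

Answer: 1850-12-12


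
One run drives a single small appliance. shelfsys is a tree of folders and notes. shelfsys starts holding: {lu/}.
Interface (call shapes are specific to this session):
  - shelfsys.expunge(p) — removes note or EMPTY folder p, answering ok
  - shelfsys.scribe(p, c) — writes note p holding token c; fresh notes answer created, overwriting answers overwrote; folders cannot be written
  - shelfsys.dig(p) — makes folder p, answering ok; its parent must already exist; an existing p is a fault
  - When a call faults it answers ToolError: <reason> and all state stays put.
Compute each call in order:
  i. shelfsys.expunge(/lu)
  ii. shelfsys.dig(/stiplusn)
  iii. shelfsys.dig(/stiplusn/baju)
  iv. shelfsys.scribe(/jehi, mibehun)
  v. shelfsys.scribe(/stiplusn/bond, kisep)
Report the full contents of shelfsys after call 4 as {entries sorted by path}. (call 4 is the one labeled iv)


;; 1. shelfsys.expunge(p=/lu) => ok
;; 2. shelfsys.dig(p=/stiplusn) => ok
;; 3. shelfsys.dig(p=/stiplusn/baju) => ok
;; 4. shelfsys.scribe(p=/jehi, c=mibehun) => created
;; 5. shelfsys.scribe(p=/stiplusn/bond, c=kisep) => created

Answer: {jehi=mibehun, stiplusn/, stiplusn/baju/}


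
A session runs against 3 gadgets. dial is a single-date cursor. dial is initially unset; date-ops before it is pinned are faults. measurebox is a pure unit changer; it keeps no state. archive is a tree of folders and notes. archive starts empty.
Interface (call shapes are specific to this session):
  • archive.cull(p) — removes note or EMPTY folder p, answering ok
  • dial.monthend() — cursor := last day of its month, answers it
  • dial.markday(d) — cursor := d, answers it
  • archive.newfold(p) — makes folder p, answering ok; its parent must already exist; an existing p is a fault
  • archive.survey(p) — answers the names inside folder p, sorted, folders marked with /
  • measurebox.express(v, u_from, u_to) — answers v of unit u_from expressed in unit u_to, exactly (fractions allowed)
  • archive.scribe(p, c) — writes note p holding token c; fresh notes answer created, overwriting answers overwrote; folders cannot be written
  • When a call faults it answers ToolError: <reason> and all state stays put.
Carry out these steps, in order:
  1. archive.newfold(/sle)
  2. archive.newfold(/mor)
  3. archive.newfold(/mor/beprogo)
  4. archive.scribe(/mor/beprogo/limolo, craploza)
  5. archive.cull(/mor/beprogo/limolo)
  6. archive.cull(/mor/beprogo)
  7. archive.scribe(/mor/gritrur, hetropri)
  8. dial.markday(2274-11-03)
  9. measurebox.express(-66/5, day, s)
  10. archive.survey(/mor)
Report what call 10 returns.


Answer: [gritrur]

Derivation:
Do: archive.newfold[p: /sle]
See: ok
Do: archive.newfold[p: /mor]
See: ok
Do: archive.newfold[p: /mor/beprogo]
See: ok
Do: archive.scribe[p: /mor/beprogo/limolo; c: craploza]
See: created
Do: archive.cull[p: /mor/beprogo/limolo]
See: ok
Do: archive.cull[p: /mor/beprogo]
See: ok
Do: archive.scribe[p: /mor/gritrur; c: hetropri]
See: created
Do: dial.markday[d: 2274-11-03]
See: 2274-11-03
Do: measurebox.express[v: -66/5; u_from: day; u_to: s]
See: -1140480
Do: archive.survey[p: /mor]
See: [gritrur]


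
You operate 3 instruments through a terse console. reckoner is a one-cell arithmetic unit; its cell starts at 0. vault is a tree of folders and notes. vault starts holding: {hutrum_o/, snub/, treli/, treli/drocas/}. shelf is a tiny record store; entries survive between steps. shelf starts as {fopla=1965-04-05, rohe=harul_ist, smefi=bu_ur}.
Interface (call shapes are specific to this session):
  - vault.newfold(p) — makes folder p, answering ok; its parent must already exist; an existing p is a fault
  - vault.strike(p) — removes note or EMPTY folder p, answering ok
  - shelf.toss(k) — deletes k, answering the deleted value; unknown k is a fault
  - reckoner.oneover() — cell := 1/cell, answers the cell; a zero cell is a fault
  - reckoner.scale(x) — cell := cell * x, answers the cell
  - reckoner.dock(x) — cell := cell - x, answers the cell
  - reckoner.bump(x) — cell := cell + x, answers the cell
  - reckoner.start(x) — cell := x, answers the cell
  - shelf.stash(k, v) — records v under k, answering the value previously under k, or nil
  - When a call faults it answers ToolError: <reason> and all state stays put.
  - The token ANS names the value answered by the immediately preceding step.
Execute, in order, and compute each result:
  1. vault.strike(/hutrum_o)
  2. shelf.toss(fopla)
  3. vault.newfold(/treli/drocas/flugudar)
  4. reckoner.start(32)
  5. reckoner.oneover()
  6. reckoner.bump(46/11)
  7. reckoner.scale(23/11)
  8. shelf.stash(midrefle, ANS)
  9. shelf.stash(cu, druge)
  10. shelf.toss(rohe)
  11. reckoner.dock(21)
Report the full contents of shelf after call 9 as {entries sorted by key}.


Answer: {cu=druge, midrefle=34109/3872, rohe=harul_ist, smefi=bu_ur}

Derivation:
Then vault.strike using p→/hutrum_o, giving ok.
I use shelf.toss using k→fopla, → 1965-04-05.
I use vault.newfold using p→/treli/drocas/flugudar, → ok.
I invoke reckoner.start using x→32, giving 32.
Next I call reckoner.oneover(), and observe 1/32.
I try reckoner.bump using x→46/11, and observe 1483/352.
I call reckoner.scale using x→23/11: 34109/3872.
Next I call shelf.stash using k→midrefle, v→ANS, giving nil.
Calling shelf.stash using k→cu, v→druge, → nil.
Next I call shelf.toss using k→rohe, yielding harul_ist.
Calling reckoner.dock using x→21, and get -47203/3872.


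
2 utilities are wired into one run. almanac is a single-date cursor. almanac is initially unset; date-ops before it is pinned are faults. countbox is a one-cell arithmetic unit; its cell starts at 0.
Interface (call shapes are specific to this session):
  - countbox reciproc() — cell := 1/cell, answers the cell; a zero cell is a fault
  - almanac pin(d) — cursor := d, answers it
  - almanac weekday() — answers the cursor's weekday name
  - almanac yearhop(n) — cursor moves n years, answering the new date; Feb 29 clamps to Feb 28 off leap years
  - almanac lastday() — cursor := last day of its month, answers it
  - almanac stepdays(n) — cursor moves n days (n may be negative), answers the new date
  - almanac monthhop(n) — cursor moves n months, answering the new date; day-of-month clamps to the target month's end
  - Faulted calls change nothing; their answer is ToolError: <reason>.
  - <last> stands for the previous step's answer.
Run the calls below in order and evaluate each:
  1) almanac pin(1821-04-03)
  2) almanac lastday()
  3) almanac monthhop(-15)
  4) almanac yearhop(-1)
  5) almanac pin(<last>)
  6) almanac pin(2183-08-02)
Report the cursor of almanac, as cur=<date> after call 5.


Answer: cur=1819-01-30

Derivation:
% almanac pin(d='1821-04-03') => 1821-04-03
% almanac lastday() => 1821-04-30
% almanac monthhop(n='-15') => 1820-01-30
% almanac yearhop(n='-1') => 1819-01-30
% almanac pin(d='<last>') => 1819-01-30
% almanac pin(d='2183-08-02') => 2183-08-02


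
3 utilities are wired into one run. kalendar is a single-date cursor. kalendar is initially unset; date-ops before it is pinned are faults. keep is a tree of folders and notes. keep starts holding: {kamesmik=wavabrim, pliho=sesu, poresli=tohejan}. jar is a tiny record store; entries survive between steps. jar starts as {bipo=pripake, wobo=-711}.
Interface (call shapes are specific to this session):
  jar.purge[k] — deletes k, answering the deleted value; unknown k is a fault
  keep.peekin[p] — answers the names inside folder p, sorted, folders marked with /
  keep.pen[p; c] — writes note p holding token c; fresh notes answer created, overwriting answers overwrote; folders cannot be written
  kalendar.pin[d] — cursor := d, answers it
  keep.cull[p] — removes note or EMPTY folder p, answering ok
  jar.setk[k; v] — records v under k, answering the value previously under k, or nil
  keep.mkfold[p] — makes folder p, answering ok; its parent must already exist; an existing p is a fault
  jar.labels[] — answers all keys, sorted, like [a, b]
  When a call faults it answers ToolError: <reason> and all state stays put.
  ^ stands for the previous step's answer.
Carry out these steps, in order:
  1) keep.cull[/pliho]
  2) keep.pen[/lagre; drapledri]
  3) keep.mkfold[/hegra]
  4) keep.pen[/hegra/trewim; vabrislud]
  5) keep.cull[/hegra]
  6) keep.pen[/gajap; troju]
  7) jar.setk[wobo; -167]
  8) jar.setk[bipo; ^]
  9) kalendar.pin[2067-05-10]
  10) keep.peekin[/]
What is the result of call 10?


I call cull passing p=/pliho, and see ok.
I try pen passing p=/lagre, c=drapledri: created.
Then mkfold passing p=/hegra, → ok.
I run pen passing p=/hegra/trewim, c=vabrislud, and get created.
I invoke cull passing p=/hegra, and observe ToolError: not empty.
I run pen passing p=/gajap, c=troju, and observe created.
I run setk passing k=wobo, v=-167, yielding -711.
I try setk passing k=bipo, v=^, — result: pripake.
Invoking pin passing d=2067-05-10, → 2067-05-10.
I use peekin passing p=/, which returns [gajap, hegra/, kamesmik, lagre, poresli].

Answer: [gajap, hegra/, kamesmik, lagre, poresli]


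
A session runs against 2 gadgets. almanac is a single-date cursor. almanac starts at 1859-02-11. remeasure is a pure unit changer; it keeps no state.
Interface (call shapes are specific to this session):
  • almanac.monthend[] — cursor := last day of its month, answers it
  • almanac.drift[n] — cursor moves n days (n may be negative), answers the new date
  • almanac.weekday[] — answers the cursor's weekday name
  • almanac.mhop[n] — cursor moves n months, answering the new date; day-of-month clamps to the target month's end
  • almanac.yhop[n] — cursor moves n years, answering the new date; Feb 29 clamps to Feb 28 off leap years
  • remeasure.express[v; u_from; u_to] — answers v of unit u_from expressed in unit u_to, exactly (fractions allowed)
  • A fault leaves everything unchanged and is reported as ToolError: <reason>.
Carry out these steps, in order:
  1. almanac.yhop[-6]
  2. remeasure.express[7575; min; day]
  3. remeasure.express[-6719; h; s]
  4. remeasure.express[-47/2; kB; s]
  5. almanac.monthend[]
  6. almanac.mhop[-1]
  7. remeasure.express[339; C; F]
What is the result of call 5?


// yhop(-6) == 1853-02-11
// express(7575, min, day) == 505/96
// express(-6719, h, s) == -24188400
// express(-47/2, kB, s) == ToolError: incompatible units
// monthend() == 1853-02-28
// mhop(-1) == 1853-01-28
// express(339, C, F) == 3211/5

Answer: 1853-02-28


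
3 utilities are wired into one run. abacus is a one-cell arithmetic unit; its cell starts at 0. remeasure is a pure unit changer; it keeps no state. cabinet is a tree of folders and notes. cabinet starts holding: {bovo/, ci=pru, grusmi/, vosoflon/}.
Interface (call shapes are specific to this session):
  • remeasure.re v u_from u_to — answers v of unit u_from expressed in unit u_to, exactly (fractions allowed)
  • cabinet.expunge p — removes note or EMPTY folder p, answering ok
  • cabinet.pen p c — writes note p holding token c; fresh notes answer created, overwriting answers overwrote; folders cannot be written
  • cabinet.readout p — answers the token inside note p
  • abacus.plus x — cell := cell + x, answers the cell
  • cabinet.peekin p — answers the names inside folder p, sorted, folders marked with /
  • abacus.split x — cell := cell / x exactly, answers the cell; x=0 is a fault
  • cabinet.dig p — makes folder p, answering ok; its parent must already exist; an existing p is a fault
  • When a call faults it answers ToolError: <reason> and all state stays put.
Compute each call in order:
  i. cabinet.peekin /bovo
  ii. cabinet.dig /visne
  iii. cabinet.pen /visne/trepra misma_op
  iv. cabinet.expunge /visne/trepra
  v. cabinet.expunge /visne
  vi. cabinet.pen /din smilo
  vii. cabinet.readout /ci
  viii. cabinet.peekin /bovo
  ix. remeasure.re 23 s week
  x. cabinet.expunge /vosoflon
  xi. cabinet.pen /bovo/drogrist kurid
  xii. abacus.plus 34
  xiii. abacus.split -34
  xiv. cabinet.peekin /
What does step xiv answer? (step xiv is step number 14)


Answer: [bovo/, ci, din, grusmi/]

Derivation:
Now I run peekin using p: /bovo, and observe [].
I call dig using p: /visne, yielding ok.
Then pen using p: /visne/trepra, c: misma_op, — result: created.
Then expunge using p: /visne/trepra, and get ok.
I try expunge using p: /visne, and get ok.
I call pen using p: /din, c: smilo, → created.
I run readout using p: /ci, which returns pru.
Invoking peekin using p: /bovo, which returns [].
Calling re using v: 23, u_from: s, u_to: week, — result: 23/604800.
I try expunge using p: /vosoflon, — result: ok.
Now I run pen using p: /bovo/drogrist, c: kurid, — result: created.
Invoking plus using x: 34, — result: 34.
Now I run split using x: -34, → -1.
Next I call peekin using p: /, and see [bovo/, ci, din, grusmi/].


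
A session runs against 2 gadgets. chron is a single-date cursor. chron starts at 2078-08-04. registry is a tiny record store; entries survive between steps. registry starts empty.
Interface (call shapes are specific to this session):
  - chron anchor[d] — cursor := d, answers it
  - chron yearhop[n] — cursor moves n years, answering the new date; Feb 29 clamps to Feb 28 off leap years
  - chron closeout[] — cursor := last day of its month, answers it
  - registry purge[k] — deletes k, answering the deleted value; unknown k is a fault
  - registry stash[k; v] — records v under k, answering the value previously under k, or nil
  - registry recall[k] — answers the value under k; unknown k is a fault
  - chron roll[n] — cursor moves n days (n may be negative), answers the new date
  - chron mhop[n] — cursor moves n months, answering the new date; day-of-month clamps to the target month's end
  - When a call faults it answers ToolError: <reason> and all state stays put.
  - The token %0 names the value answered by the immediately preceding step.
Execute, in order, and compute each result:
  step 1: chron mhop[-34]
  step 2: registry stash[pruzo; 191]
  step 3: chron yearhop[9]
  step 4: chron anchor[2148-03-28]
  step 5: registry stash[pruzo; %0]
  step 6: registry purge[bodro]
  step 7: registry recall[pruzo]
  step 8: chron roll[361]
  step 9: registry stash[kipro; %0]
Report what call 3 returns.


% chron mhop(n→-34) : 2075-10-04
% registry stash(k→pruzo, v→191) : nil
% chron yearhop(n→9) : 2084-10-04
% chron anchor(d→2148-03-28) : 2148-03-28
% registry stash(k→pruzo, v→%0) : 191
% registry purge(k→bodro) : ToolError: no such key bodro
% registry recall(k→pruzo) : 2148-03-28
% chron roll(n→361) : 2149-03-24
% registry stash(k→kipro, v→%0) : nil

Answer: 2084-10-04
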